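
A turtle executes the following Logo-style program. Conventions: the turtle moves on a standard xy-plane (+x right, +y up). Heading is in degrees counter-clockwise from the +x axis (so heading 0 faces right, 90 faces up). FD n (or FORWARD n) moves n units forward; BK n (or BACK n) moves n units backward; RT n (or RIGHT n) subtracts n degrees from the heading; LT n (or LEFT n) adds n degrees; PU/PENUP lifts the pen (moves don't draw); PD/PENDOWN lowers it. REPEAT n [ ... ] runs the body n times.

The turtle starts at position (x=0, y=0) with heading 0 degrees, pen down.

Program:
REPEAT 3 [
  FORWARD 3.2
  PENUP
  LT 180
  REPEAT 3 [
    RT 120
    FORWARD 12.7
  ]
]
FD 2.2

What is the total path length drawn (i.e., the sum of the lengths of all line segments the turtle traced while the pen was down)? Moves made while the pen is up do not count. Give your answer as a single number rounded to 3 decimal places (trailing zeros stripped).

Answer: 3.2

Derivation:
Executing turtle program step by step:
Start: pos=(0,0), heading=0, pen down
REPEAT 3 [
  -- iteration 1/3 --
  FD 3.2: (0,0) -> (3.2,0) [heading=0, draw]
  PU: pen up
  LT 180: heading 0 -> 180
  REPEAT 3 [
    -- iteration 1/3 --
    RT 120: heading 180 -> 60
    FD 12.7: (3.2,0) -> (9.55,10.999) [heading=60, move]
    -- iteration 2/3 --
    RT 120: heading 60 -> 300
    FD 12.7: (9.55,10.999) -> (15.9,0) [heading=300, move]
    -- iteration 3/3 --
    RT 120: heading 300 -> 180
    FD 12.7: (15.9,0) -> (3.2,0) [heading=180, move]
  ]
  -- iteration 2/3 --
  FD 3.2: (3.2,0) -> (0,0) [heading=180, move]
  PU: pen up
  LT 180: heading 180 -> 0
  REPEAT 3 [
    -- iteration 1/3 --
    RT 120: heading 0 -> 240
    FD 12.7: (0,0) -> (-6.35,-10.999) [heading=240, move]
    -- iteration 2/3 --
    RT 120: heading 240 -> 120
    FD 12.7: (-6.35,-10.999) -> (-12.7,0) [heading=120, move]
    -- iteration 3/3 --
    RT 120: heading 120 -> 0
    FD 12.7: (-12.7,0) -> (0,0) [heading=0, move]
  ]
  -- iteration 3/3 --
  FD 3.2: (0,0) -> (3.2,0) [heading=0, move]
  PU: pen up
  LT 180: heading 0 -> 180
  REPEAT 3 [
    -- iteration 1/3 --
    RT 120: heading 180 -> 60
    FD 12.7: (3.2,0) -> (9.55,10.999) [heading=60, move]
    -- iteration 2/3 --
    RT 120: heading 60 -> 300
    FD 12.7: (9.55,10.999) -> (15.9,0) [heading=300, move]
    -- iteration 3/3 --
    RT 120: heading 300 -> 180
    FD 12.7: (15.9,0) -> (3.2,0) [heading=180, move]
  ]
]
FD 2.2: (3.2,0) -> (1,0) [heading=180, move]
Final: pos=(1,0), heading=180, 1 segment(s) drawn

Segment lengths:
  seg 1: (0,0) -> (3.2,0), length = 3.2
Total = 3.2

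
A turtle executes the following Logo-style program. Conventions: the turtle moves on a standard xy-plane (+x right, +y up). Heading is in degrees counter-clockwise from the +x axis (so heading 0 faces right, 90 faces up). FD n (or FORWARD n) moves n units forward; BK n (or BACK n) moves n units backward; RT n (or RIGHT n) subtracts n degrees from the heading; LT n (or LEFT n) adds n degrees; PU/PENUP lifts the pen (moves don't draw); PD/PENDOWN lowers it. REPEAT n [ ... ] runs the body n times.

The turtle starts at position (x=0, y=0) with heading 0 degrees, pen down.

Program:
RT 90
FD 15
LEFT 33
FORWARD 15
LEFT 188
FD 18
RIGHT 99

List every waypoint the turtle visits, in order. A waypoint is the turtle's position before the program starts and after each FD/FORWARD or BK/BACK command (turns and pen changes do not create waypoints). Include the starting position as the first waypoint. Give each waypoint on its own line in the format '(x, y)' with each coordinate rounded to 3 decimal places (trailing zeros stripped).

Executing turtle program step by step:
Start: pos=(0,0), heading=0, pen down
RT 90: heading 0 -> 270
FD 15: (0,0) -> (0,-15) [heading=270, draw]
LT 33: heading 270 -> 303
FD 15: (0,-15) -> (8.17,-27.58) [heading=303, draw]
LT 188: heading 303 -> 131
FD 18: (8.17,-27.58) -> (-3.639,-13.995) [heading=131, draw]
RT 99: heading 131 -> 32
Final: pos=(-3.639,-13.995), heading=32, 3 segment(s) drawn
Waypoints (4 total):
(0, 0)
(0, -15)
(8.17, -27.58)
(-3.639, -13.995)

Answer: (0, 0)
(0, -15)
(8.17, -27.58)
(-3.639, -13.995)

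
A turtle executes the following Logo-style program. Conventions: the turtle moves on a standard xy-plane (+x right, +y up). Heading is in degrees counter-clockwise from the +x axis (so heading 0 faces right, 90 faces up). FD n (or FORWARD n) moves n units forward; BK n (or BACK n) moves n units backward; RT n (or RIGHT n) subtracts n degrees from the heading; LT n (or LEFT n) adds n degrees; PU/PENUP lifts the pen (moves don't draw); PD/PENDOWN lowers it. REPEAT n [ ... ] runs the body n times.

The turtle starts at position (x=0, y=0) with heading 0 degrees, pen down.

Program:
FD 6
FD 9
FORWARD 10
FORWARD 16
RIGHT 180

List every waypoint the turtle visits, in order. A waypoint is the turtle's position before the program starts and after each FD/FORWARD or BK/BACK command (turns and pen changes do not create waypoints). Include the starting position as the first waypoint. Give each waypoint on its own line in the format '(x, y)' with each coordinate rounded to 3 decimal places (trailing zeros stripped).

Executing turtle program step by step:
Start: pos=(0,0), heading=0, pen down
FD 6: (0,0) -> (6,0) [heading=0, draw]
FD 9: (6,0) -> (15,0) [heading=0, draw]
FD 10: (15,0) -> (25,0) [heading=0, draw]
FD 16: (25,0) -> (41,0) [heading=0, draw]
RT 180: heading 0 -> 180
Final: pos=(41,0), heading=180, 4 segment(s) drawn
Waypoints (5 total):
(0, 0)
(6, 0)
(15, 0)
(25, 0)
(41, 0)

Answer: (0, 0)
(6, 0)
(15, 0)
(25, 0)
(41, 0)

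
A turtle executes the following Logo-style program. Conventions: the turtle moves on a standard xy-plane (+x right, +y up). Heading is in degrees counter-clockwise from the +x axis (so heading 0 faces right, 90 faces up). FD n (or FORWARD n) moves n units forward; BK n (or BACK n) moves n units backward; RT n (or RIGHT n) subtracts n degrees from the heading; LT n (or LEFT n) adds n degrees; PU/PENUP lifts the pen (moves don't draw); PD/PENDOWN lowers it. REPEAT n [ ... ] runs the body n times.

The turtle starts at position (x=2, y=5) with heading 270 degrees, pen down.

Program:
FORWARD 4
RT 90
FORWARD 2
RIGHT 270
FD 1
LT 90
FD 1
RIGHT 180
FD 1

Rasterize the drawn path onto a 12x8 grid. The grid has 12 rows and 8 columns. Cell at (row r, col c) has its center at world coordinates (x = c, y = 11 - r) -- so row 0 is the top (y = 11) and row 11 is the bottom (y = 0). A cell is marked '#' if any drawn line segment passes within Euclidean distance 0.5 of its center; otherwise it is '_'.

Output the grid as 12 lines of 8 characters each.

Segment 0: (2,5) -> (2,1)
Segment 1: (2,1) -> (-0,1)
Segment 2: (-0,1) -> (-0,0)
Segment 3: (-0,0) -> (1,0)
Segment 4: (1,0) -> (-0,0)

Answer: ________
________
________
________
________
________
__#_____
__#_____
__#_____
__#_____
###_____
##______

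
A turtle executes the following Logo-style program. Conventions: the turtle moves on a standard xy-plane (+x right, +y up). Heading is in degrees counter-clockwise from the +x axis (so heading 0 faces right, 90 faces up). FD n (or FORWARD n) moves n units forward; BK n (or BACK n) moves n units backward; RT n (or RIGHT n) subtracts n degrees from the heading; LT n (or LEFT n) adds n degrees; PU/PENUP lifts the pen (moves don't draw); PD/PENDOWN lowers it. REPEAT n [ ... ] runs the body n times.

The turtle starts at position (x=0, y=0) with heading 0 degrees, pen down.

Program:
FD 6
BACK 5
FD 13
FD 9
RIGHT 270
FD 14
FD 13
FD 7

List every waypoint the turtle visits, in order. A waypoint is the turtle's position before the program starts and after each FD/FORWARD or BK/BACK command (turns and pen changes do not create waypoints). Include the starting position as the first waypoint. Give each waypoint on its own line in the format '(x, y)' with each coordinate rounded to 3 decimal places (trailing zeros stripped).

Executing turtle program step by step:
Start: pos=(0,0), heading=0, pen down
FD 6: (0,0) -> (6,0) [heading=0, draw]
BK 5: (6,0) -> (1,0) [heading=0, draw]
FD 13: (1,0) -> (14,0) [heading=0, draw]
FD 9: (14,0) -> (23,0) [heading=0, draw]
RT 270: heading 0 -> 90
FD 14: (23,0) -> (23,14) [heading=90, draw]
FD 13: (23,14) -> (23,27) [heading=90, draw]
FD 7: (23,27) -> (23,34) [heading=90, draw]
Final: pos=(23,34), heading=90, 7 segment(s) drawn
Waypoints (8 total):
(0, 0)
(6, 0)
(1, 0)
(14, 0)
(23, 0)
(23, 14)
(23, 27)
(23, 34)

Answer: (0, 0)
(6, 0)
(1, 0)
(14, 0)
(23, 0)
(23, 14)
(23, 27)
(23, 34)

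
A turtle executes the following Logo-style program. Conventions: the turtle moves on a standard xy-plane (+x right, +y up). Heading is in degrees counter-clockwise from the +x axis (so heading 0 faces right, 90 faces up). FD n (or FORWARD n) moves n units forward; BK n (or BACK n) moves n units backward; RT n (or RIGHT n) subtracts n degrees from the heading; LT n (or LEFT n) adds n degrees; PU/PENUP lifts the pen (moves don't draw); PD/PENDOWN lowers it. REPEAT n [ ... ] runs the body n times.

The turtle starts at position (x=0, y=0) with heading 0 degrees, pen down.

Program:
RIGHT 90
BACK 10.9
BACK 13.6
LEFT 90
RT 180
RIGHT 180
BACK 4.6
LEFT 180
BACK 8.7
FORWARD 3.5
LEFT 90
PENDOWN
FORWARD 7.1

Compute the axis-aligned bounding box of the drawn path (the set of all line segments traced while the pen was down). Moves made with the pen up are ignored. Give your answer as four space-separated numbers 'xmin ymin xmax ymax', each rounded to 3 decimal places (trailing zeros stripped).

Executing turtle program step by step:
Start: pos=(0,0), heading=0, pen down
RT 90: heading 0 -> 270
BK 10.9: (0,0) -> (0,10.9) [heading=270, draw]
BK 13.6: (0,10.9) -> (0,24.5) [heading=270, draw]
LT 90: heading 270 -> 0
RT 180: heading 0 -> 180
RT 180: heading 180 -> 0
BK 4.6: (0,24.5) -> (-4.6,24.5) [heading=0, draw]
LT 180: heading 0 -> 180
BK 8.7: (-4.6,24.5) -> (4.1,24.5) [heading=180, draw]
FD 3.5: (4.1,24.5) -> (0.6,24.5) [heading=180, draw]
LT 90: heading 180 -> 270
PD: pen down
FD 7.1: (0.6,24.5) -> (0.6,17.4) [heading=270, draw]
Final: pos=(0.6,17.4), heading=270, 6 segment(s) drawn

Segment endpoints: x in {-4.6, 0, 0, 0, 0.6, 0.6, 4.1}, y in {0, 10.9, 17.4, 24.5}
xmin=-4.6, ymin=0, xmax=4.1, ymax=24.5

Answer: -4.6 0 4.1 24.5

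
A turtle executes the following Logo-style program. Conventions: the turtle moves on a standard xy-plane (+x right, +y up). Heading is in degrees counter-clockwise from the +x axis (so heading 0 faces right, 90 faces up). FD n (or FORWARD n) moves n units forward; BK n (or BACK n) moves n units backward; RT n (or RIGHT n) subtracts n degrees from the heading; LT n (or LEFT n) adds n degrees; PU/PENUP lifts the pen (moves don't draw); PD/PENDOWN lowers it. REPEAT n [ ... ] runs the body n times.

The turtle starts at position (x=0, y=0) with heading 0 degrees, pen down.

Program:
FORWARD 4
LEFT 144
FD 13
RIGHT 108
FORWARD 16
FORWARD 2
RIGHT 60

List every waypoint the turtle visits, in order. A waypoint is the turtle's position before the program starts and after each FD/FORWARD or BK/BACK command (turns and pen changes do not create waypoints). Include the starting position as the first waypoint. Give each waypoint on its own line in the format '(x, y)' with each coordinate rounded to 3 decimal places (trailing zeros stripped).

Executing turtle program step by step:
Start: pos=(0,0), heading=0, pen down
FD 4: (0,0) -> (4,0) [heading=0, draw]
LT 144: heading 0 -> 144
FD 13: (4,0) -> (-6.517,7.641) [heading=144, draw]
RT 108: heading 144 -> 36
FD 16: (-6.517,7.641) -> (6.427,17.046) [heading=36, draw]
FD 2: (6.427,17.046) -> (8.045,18.221) [heading=36, draw]
RT 60: heading 36 -> 336
Final: pos=(8.045,18.221), heading=336, 4 segment(s) drawn
Waypoints (5 total):
(0, 0)
(4, 0)
(-6.517, 7.641)
(6.427, 17.046)
(8.045, 18.221)

Answer: (0, 0)
(4, 0)
(-6.517, 7.641)
(6.427, 17.046)
(8.045, 18.221)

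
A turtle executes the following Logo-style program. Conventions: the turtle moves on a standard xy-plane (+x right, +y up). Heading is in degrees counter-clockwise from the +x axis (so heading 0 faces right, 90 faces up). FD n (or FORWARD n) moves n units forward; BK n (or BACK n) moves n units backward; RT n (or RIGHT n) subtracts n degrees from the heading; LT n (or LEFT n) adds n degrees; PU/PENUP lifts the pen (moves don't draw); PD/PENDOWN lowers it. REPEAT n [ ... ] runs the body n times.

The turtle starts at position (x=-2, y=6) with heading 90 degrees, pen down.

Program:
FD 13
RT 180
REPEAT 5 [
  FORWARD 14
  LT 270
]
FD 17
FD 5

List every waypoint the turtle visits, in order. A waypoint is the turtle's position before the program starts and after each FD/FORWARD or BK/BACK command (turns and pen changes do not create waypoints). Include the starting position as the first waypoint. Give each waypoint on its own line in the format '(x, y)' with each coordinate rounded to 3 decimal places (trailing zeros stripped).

Executing turtle program step by step:
Start: pos=(-2,6), heading=90, pen down
FD 13: (-2,6) -> (-2,19) [heading=90, draw]
RT 180: heading 90 -> 270
REPEAT 5 [
  -- iteration 1/5 --
  FD 14: (-2,19) -> (-2,5) [heading=270, draw]
  LT 270: heading 270 -> 180
  -- iteration 2/5 --
  FD 14: (-2,5) -> (-16,5) [heading=180, draw]
  LT 270: heading 180 -> 90
  -- iteration 3/5 --
  FD 14: (-16,5) -> (-16,19) [heading=90, draw]
  LT 270: heading 90 -> 0
  -- iteration 4/5 --
  FD 14: (-16,19) -> (-2,19) [heading=0, draw]
  LT 270: heading 0 -> 270
  -- iteration 5/5 --
  FD 14: (-2,19) -> (-2,5) [heading=270, draw]
  LT 270: heading 270 -> 180
]
FD 17: (-2,5) -> (-19,5) [heading=180, draw]
FD 5: (-19,5) -> (-24,5) [heading=180, draw]
Final: pos=(-24,5), heading=180, 8 segment(s) drawn
Waypoints (9 total):
(-2, 6)
(-2, 19)
(-2, 5)
(-16, 5)
(-16, 19)
(-2, 19)
(-2, 5)
(-19, 5)
(-24, 5)

Answer: (-2, 6)
(-2, 19)
(-2, 5)
(-16, 5)
(-16, 19)
(-2, 19)
(-2, 5)
(-19, 5)
(-24, 5)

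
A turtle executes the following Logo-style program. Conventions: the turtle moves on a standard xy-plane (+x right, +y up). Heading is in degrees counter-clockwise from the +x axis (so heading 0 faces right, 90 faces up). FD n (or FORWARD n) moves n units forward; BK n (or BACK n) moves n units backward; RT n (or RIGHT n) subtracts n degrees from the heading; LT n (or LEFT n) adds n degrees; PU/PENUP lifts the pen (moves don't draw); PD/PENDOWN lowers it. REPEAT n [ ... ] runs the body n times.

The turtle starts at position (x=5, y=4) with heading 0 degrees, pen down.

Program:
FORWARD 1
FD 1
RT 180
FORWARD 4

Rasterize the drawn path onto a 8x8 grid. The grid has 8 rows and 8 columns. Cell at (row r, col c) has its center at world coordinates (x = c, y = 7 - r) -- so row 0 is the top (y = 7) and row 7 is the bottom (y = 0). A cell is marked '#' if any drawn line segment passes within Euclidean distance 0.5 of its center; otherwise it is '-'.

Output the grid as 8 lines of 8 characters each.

Segment 0: (5,4) -> (6,4)
Segment 1: (6,4) -> (7,4)
Segment 2: (7,4) -> (3,4)

Answer: --------
--------
--------
---#####
--------
--------
--------
--------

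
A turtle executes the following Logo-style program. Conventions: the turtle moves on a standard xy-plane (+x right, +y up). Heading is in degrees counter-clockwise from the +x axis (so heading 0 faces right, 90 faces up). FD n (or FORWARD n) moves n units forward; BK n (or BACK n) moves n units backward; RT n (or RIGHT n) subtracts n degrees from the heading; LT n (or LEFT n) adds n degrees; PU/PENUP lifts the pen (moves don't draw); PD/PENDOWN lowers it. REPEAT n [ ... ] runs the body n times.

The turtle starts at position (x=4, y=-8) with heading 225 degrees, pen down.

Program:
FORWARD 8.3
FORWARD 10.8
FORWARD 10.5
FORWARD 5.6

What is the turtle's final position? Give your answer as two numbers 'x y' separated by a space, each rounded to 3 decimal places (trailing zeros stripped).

Answer: -20.89 -32.89

Derivation:
Executing turtle program step by step:
Start: pos=(4,-8), heading=225, pen down
FD 8.3: (4,-8) -> (-1.869,-13.869) [heading=225, draw]
FD 10.8: (-1.869,-13.869) -> (-9.506,-21.506) [heading=225, draw]
FD 10.5: (-9.506,-21.506) -> (-16.93,-28.93) [heading=225, draw]
FD 5.6: (-16.93,-28.93) -> (-20.89,-32.89) [heading=225, draw]
Final: pos=(-20.89,-32.89), heading=225, 4 segment(s) drawn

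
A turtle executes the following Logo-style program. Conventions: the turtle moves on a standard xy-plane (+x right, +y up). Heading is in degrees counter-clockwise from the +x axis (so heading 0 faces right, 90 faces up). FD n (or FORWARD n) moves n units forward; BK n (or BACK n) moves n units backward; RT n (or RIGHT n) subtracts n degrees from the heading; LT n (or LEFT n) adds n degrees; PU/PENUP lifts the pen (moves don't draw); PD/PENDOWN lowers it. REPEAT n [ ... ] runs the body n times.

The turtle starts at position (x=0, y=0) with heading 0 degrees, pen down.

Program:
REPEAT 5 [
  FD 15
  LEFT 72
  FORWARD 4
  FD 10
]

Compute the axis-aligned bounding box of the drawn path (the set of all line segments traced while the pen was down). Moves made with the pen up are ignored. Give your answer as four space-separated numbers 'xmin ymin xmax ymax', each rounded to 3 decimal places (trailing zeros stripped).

Answer: -22.961 0 23.961 44.626

Derivation:
Executing turtle program step by step:
Start: pos=(0,0), heading=0, pen down
REPEAT 5 [
  -- iteration 1/5 --
  FD 15: (0,0) -> (15,0) [heading=0, draw]
  LT 72: heading 0 -> 72
  FD 4: (15,0) -> (16.236,3.804) [heading=72, draw]
  FD 10: (16.236,3.804) -> (19.326,13.315) [heading=72, draw]
  -- iteration 2/5 --
  FD 15: (19.326,13.315) -> (23.961,27.581) [heading=72, draw]
  LT 72: heading 72 -> 144
  FD 4: (23.961,27.581) -> (20.725,29.932) [heading=144, draw]
  FD 10: (20.725,29.932) -> (12.635,35.81) [heading=144, draw]
  -- iteration 3/5 --
  FD 15: (12.635,35.81) -> (0.5,44.626) [heading=144, draw]
  LT 72: heading 144 -> 216
  FD 4: (0.5,44.626) -> (-2.736,42.275) [heading=216, draw]
  FD 10: (-2.736,42.275) -> (-10.826,36.397) [heading=216, draw]
  -- iteration 4/5 --
  FD 15: (-10.826,36.397) -> (-22.961,27.581) [heading=216, draw]
  LT 72: heading 216 -> 288
  FD 4: (-22.961,27.581) -> (-21.725,23.776) [heading=288, draw]
  FD 10: (-21.725,23.776) -> (-18.635,14.266) [heading=288, draw]
  -- iteration 5/5 --
  FD 15: (-18.635,14.266) -> (-14,0) [heading=288, draw]
  LT 72: heading 288 -> 0
  FD 4: (-14,0) -> (-10,0) [heading=0, draw]
  FD 10: (-10,0) -> (0,0) [heading=0, draw]
]
Final: pos=(0,0), heading=0, 15 segment(s) drawn

Segment endpoints: x in {-22.961, -21.725, -18.635, -14, -10.826, -10, -2.736, 0, 0, 0.5, 12.635, 15, 16.236, 19.326, 20.725, 23.961}, y in {0, 0, 0, 3.804, 13.315, 14.266, 23.776, 27.581, 27.581, 29.932, 35.81, 36.397, 42.275, 44.626}
xmin=-22.961, ymin=0, xmax=23.961, ymax=44.626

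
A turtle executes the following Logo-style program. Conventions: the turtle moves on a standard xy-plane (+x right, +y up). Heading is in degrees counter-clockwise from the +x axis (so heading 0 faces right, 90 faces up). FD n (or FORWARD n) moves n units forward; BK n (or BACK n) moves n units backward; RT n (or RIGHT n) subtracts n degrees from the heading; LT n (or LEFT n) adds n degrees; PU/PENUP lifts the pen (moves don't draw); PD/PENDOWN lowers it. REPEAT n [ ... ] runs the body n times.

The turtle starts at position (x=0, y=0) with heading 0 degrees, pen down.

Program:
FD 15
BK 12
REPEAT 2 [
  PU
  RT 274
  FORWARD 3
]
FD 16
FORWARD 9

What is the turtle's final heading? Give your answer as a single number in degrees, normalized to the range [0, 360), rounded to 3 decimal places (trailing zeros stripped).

Executing turtle program step by step:
Start: pos=(0,0), heading=0, pen down
FD 15: (0,0) -> (15,0) [heading=0, draw]
BK 12: (15,0) -> (3,0) [heading=0, draw]
REPEAT 2 [
  -- iteration 1/2 --
  PU: pen up
  RT 274: heading 0 -> 86
  FD 3: (3,0) -> (3.209,2.993) [heading=86, move]
  -- iteration 2/2 --
  PU: pen up
  RT 274: heading 86 -> 172
  FD 3: (3.209,2.993) -> (0.238,3.41) [heading=172, move]
]
FD 16: (0.238,3.41) -> (-15.606,5.637) [heading=172, move]
FD 9: (-15.606,5.637) -> (-24.518,6.89) [heading=172, move]
Final: pos=(-24.518,6.89), heading=172, 2 segment(s) drawn

Answer: 172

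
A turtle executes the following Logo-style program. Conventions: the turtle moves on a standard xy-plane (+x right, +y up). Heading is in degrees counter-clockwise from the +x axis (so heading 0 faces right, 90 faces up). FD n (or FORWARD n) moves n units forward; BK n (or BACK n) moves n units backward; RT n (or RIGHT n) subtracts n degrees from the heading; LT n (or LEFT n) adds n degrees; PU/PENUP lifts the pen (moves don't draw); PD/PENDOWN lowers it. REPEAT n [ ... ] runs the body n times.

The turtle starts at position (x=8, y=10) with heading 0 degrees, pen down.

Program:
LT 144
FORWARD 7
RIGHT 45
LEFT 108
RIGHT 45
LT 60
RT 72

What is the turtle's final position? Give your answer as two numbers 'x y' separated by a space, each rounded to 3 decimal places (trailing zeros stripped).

Answer: 2.337 14.114

Derivation:
Executing turtle program step by step:
Start: pos=(8,10), heading=0, pen down
LT 144: heading 0 -> 144
FD 7: (8,10) -> (2.337,14.114) [heading=144, draw]
RT 45: heading 144 -> 99
LT 108: heading 99 -> 207
RT 45: heading 207 -> 162
LT 60: heading 162 -> 222
RT 72: heading 222 -> 150
Final: pos=(2.337,14.114), heading=150, 1 segment(s) drawn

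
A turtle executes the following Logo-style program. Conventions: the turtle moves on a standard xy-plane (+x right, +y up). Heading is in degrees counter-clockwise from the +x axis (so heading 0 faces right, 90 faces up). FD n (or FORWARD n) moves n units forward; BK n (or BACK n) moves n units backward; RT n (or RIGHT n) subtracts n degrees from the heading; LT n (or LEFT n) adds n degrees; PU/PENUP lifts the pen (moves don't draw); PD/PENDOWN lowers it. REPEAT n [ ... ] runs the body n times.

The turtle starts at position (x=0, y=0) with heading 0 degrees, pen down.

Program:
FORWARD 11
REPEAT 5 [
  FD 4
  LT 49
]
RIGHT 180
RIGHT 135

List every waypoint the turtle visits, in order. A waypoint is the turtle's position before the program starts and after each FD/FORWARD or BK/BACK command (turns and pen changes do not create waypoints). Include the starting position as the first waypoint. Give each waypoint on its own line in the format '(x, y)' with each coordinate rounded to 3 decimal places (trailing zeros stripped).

Answer: (0, 0)
(11, 0)
(15, 0)
(17.624, 3.019)
(17.068, 6.98)
(13.713, 9.158)
(9.868, 8.056)

Derivation:
Executing turtle program step by step:
Start: pos=(0,0), heading=0, pen down
FD 11: (0,0) -> (11,0) [heading=0, draw]
REPEAT 5 [
  -- iteration 1/5 --
  FD 4: (11,0) -> (15,0) [heading=0, draw]
  LT 49: heading 0 -> 49
  -- iteration 2/5 --
  FD 4: (15,0) -> (17.624,3.019) [heading=49, draw]
  LT 49: heading 49 -> 98
  -- iteration 3/5 --
  FD 4: (17.624,3.019) -> (17.068,6.98) [heading=98, draw]
  LT 49: heading 98 -> 147
  -- iteration 4/5 --
  FD 4: (17.068,6.98) -> (13.713,9.158) [heading=147, draw]
  LT 49: heading 147 -> 196
  -- iteration 5/5 --
  FD 4: (13.713,9.158) -> (9.868,8.056) [heading=196, draw]
  LT 49: heading 196 -> 245
]
RT 180: heading 245 -> 65
RT 135: heading 65 -> 290
Final: pos=(9.868,8.056), heading=290, 6 segment(s) drawn
Waypoints (7 total):
(0, 0)
(11, 0)
(15, 0)
(17.624, 3.019)
(17.068, 6.98)
(13.713, 9.158)
(9.868, 8.056)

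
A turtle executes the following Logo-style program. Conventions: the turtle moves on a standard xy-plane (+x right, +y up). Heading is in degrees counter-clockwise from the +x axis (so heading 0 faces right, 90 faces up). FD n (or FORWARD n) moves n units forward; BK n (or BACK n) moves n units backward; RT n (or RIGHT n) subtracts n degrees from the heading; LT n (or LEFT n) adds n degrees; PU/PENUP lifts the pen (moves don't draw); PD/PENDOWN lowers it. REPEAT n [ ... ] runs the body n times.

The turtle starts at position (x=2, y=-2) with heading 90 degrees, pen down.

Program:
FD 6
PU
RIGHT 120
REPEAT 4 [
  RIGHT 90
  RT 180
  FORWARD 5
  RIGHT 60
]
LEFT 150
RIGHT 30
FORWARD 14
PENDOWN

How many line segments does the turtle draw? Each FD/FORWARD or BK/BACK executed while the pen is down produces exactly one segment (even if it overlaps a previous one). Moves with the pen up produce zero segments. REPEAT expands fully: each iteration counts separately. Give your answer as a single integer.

Answer: 1

Derivation:
Executing turtle program step by step:
Start: pos=(2,-2), heading=90, pen down
FD 6: (2,-2) -> (2,4) [heading=90, draw]
PU: pen up
RT 120: heading 90 -> 330
REPEAT 4 [
  -- iteration 1/4 --
  RT 90: heading 330 -> 240
  RT 180: heading 240 -> 60
  FD 5: (2,4) -> (4.5,8.33) [heading=60, move]
  RT 60: heading 60 -> 0
  -- iteration 2/4 --
  RT 90: heading 0 -> 270
  RT 180: heading 270 -> 90
  FD 5: (4.5,8.33) -> (4.5,13.33) [heading=90, move]
  RT 60: heading 90 -> 30
  -- iteration 3/4 --
  RT 90: heading 30 -> 300
  RT 180: heading 300 -> 120
  FD 5: (4.5,13.33) -> (2,17.66) [heading=120, move]
  RT 60: heading 120 -> 60
  -- iteration 4/4 --
  RT 90: heading 60 -> 330
  RT 180: heading 330 -> 150
  FD 5: (2,17.66) -> (-2.33,20.16) [heading=150, move]
  RT 60: heading 150 -> 90
]
LT 150: heading 90 -> 240
RT 30: heading 240 -> 210
FD 14: (-2.33,20.16) -> (-14.454,13.16) [heading=210, move]
PD: pen down
Final: pos=(-14.454,13.16), heading=210, 1 segment(s) drawn
Segments drawn: 1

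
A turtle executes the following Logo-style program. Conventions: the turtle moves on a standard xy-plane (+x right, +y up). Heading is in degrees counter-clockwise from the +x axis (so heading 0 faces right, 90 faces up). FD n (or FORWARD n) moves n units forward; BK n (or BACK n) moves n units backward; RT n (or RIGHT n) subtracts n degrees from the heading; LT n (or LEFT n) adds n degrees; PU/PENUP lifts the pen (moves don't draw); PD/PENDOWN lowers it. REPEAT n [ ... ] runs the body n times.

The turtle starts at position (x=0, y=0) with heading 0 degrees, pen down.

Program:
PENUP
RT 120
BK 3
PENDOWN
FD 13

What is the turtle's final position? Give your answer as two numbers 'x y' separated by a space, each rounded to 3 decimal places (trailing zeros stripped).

Answer: -5 -8.66

Derivation:
Executing turtle program step by step:
Start: pos=(0,0), heading=0, pen down
PU: pen up
RT 120: heading 0 -> 240
BK 3: (0,0) -> (1.5,2.598) [heading=240, move]
PD: pen down
FD 13: (1.5,2.598) -> (-5,-8.66) [heading=240, draw]
Final: pos=(-5,-8.66), heading=240, 1 segment(s) drawn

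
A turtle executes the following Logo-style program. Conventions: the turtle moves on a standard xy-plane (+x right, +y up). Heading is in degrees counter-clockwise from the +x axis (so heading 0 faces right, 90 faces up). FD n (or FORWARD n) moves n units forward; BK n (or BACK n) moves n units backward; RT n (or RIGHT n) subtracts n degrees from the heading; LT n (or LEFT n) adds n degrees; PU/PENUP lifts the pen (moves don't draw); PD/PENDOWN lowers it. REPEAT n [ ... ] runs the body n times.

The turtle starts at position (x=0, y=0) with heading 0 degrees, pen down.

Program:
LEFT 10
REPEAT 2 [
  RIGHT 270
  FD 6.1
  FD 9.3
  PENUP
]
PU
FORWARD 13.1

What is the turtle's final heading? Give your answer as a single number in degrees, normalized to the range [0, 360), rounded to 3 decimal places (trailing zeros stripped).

Answer: 190

Derivation:
Executing turtle program step by step:
Start: pos=(0,0), heading=0, pen down
LT 10: heading 0 -> 10
REPEAT 2 [
  -- iteration 1/2 --
  RT 270: heading 10 -> 100
  FD 6.1: (0,0) -> (-1.059,6.007) [heading=100, draw]
  FD 9.3: (-1.059,6.007) -> (-2.674,15.166) [heading=100, draw]
  PU: pen up
  -- iteration 2/2 --
  RT 270: heading 100 -> 190
  FD 6.1: (-2.674,15.166) -> (-8.682,14.107) [heading=190, move]
  FD 9.3: (-8.682,14.107) -> (-17.84,12.492) [heading=190, move]
  PU: pen up
]
PU: pen up
FD 13.1: (-17.84,12.492) -> (-30.741,10.217) [heading=190, move]
Final: pos=(-30.741,10.217), heading=190, 2 segment(s) drawn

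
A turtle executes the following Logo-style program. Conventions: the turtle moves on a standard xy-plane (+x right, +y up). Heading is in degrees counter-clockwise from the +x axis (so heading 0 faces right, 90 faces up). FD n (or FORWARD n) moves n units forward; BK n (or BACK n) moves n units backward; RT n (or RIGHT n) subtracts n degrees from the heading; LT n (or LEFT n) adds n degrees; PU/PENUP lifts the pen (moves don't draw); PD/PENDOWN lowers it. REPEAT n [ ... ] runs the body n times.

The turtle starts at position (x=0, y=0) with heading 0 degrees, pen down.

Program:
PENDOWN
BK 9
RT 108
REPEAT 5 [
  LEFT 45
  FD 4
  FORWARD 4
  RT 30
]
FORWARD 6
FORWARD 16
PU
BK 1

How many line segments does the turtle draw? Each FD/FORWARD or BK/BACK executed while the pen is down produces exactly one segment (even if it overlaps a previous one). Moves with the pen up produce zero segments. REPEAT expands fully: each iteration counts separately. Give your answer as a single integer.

Answer: 13

Derivation:
Executing turtle program step by step:
Start: pos=(0,0), heading=0, pen down
PD: pen down
BK 9: (0,0) -> (-9,0) [heading=0, draw]
RT 108: heading 0 -> 252
REPEAT 5 [
  -- iteration 1/5 --
  LT 45: heading 252 -> 297
  FD 4: (-9,0) -> (-7.184,-3.564) [heading=297, draw]
  FD 4: (-7.184,-3.564) -> (-5.368,-7.128) [heading=297, draw]
  RT 30: heading 297 -> 267
  -- iteration 2/5 --
  LT 45: heading 267 -> 312
  FD 4: (-5.368,-7.128) -> (-2.692,-10.101) [heading=312, draw]
  FD 4: (-2.692,-10.101) -> (-0.015,-13.073) [heading=312, draw]
  RT 30: heading 312 -> 282
  -- iteration 3/5 --
  LT 45: heading 282 -> 327
  FD 4: (-0.015,-13.073) -> (3.34,-15.252) [heading=327, draw]
  FD 4: (3.34,-15.252) -> (6.694,-17.43) [heading=327, draw]
  RT 30: heading 327 -> 297
  -- iteration 4/5 --
  LT 45: heading 297 -> 342
  FD 4: (6.694,-17.43) -> (10.499,-18.666) [heading=342, draw]
  FD 4: (10.499,-18.666) -> (14.303,-19.902) [heading=342, draw]
  RT 30: heading 342 -> 312
  -- iteration 5/5 --
  LT 45: heading 312 -> 357
  FD 4: (14.303,-19.902) -> (18.297,-20.112) [heading=357, draw]
  FD 4: (18.297,-20.112) -> (22.292,-20.321) [heading=357, draw]
  RT 30: heading 357 -> 327
]
FD 6: (22.292,-20.321) -> (27.324,-23.589) [heading=327, draw]
FD 16: (27.324,-23.589) -> (40.743,-32.303) [heading=327, draw]
PU: pen up
BK 1: (40.743,-32.303) -> (39.904,-31.759) [heading=327, move]
Final: pos=(39.904,-31.759), heading=327, 13 segment(s) drawn
Segments drawn: 13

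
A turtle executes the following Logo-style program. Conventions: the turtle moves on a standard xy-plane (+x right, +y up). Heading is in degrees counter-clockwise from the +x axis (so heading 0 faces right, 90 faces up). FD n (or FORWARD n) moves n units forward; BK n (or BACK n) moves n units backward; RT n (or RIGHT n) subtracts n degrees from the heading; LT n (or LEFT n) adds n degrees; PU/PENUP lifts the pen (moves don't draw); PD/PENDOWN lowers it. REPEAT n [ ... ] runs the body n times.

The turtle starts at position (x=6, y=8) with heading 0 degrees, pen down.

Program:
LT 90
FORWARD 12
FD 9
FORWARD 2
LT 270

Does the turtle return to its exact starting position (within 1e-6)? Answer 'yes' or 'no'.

Answer: no

Derivation:
Executing turtle program step by step:
Start: pos=(6,8), heading=0, pen down
LT 90: heading 0 -> 90
FD 12: (6,8) -> (6,20) [heading=90, draw]
FD 9: (6,20) -> (6,29) [heading=90, draw]
FD 2: (6,29) -> (6,31) [heading=90, draw]
LT 270: heading 90 -> 0
Final: pos=(6,31), heading=0, 3 segment(s) drawn

Start position: (6, 8)
Final position: (6, 31)
Distance = 23; >= 1e-6 -> NOT closed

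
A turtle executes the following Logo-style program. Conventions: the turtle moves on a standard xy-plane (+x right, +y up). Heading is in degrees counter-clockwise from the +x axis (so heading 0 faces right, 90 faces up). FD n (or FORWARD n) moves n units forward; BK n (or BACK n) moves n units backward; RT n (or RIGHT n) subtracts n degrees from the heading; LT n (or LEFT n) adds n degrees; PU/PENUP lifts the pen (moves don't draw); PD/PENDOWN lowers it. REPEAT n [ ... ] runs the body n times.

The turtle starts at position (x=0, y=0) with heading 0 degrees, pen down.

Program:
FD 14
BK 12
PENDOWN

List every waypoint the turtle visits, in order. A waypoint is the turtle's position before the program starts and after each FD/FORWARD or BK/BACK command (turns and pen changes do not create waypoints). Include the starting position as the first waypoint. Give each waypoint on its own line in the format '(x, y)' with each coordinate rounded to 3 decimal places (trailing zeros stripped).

Answer: (0, 0)
(14, 0)
(2, 0)

Derivation:
Executing turtle program step by step:
Start: pos=(0,0), heading=0, pen down
FD 14: (0,0) -> (14,0) [heading=0, draw]
BK 12: (14,0) -> (2,0) [heading=0, draw]
PD: pen down
Final: pos=(2,0), heading=0, 2 segment(s) drawn
Waypoints (3 total):
(0, 0)
(14, 0)
(2, 0)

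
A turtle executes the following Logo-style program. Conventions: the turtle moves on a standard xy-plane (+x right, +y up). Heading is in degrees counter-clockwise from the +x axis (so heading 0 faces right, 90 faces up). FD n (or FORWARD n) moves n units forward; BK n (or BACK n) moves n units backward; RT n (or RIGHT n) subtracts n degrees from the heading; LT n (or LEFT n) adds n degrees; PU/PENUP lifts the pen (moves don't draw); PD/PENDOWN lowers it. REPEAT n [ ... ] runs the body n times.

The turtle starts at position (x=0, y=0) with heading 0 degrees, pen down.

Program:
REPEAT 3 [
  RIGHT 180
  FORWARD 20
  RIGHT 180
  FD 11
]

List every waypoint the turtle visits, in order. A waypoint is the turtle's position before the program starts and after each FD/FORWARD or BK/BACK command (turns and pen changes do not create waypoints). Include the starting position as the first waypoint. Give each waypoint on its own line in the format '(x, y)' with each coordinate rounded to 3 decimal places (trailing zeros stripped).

Executing turtle program step by step:
Start: pos=(0,0), heading=0, pen down
REPEAT 3 [
  -- iteration 1/3 --
  RT 180: heading 0 -> 180
  FD 20: (0,0) -> (-20,0) [heading=180, draw]
  RT 180: heading 180 -> 0
  FD 11: (-20,0) -> (-9,0) [heading=0, draw]
  -- iteration 2/3 --
  RT 180: heading 0 -> 180
  FD 20: (-9,0) -> (-29,0) [heading=180, draw]
  RT 180: heading 180 -> 0
  FD 11: (-29,0) -> (-18,0) [heading=0, draw]
  -- iteration 3/3 --
  RT 180: heading 0 -> 180
  FD 20: (-18,0) -> (-38,0) [heading=180, draw]
  RT 180: heading 180 -> 0
  FD 11: (-38,0) -> (-27,0) [heading=0, draw]
]
Final: pos=(-27,0), heading=0, 6 segment(s) drawn
Waypoints (7 total):
(0, 0)
(-20, 0)
(-9, 0)
(-29, 0)
(-18, 0)
(-38, 0)
(-27, 0)

Answer: (0, 0)
(-20, 0)
(-9, 0)
(-29, 0)
(-18, 0)
(-38, 0)
(-27, 0)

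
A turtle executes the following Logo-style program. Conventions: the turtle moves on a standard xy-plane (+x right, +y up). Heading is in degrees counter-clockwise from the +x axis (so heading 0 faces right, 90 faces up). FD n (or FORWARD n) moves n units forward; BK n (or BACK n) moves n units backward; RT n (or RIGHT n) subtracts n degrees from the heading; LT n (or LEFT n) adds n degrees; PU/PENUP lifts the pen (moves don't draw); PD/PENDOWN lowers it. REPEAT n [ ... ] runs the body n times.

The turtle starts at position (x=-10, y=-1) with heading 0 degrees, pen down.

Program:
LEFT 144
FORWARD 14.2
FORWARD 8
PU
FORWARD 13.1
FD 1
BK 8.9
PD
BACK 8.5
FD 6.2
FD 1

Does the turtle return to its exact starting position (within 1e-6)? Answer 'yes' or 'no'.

Executing turtle program step by step:
Start: pos=(-10,-1), heading=0, pen down
LT 144: heading 0 -> 144
FD 14.2: (-10,-1) -> (-21.488,7.347) [heading=144, draw]
FD 8: (-21.488,7.347) -> (-27.96,12.049) [heading=144, draw]
PU: pen up
FD 13.1: (-27.96,12.049) -> (-38.558,19.749) [heading=144, move]
FD 1: (-38.558,19.749) -> (-39.367,20.337) [heading=144, move]
BK 8.9: (-39.367,20.337) -> (-32.167,15.105) [heading=144, move]
PD: pen down
BK 8.5: (-32.167,15.105) -> (-25.29,10.109) [heading=144, draw]
FD 6.2: (-25.29,10.109) -> (-30.306,13.753) [heading=144, draw]
FD 1: (-30.306,13.753) -> (-31.115,14.341) [heading=144, draw]
Final: pos=(-31.115,14.341), heading=144, 5 segment(s) drawn

Start position: (-10, -1)
Final position: (-31.115, 14.341)
Distance = 26.1; >= 1e-6 -> NOT closed

Answer: no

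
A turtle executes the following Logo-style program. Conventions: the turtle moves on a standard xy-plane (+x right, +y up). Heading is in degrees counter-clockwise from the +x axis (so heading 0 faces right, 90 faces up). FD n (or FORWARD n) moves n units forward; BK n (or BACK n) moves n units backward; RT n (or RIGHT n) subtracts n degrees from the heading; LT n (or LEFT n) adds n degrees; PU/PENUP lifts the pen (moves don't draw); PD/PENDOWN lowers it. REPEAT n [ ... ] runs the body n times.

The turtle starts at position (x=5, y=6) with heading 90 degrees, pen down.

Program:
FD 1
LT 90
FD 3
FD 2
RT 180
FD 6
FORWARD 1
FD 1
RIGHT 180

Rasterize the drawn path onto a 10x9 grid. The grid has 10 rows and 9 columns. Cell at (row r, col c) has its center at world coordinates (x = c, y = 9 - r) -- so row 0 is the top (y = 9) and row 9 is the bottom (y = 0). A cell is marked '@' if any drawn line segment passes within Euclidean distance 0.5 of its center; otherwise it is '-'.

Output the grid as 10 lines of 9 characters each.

Segment 0: (5,6) -> (5,7)
Segment 1: (5,7) -> (2,7)
Segment 2: (2,7) -> (0,7)
Segment 3: (0,7) -> (6,7)
Segment 4: (6,7) -> (7,7)
Segment 5: (7,7) -> (8,7)

Answer: ---------
---------
@@@@@@@@@
-----@---
---------
---------
---------
---------
---------
---------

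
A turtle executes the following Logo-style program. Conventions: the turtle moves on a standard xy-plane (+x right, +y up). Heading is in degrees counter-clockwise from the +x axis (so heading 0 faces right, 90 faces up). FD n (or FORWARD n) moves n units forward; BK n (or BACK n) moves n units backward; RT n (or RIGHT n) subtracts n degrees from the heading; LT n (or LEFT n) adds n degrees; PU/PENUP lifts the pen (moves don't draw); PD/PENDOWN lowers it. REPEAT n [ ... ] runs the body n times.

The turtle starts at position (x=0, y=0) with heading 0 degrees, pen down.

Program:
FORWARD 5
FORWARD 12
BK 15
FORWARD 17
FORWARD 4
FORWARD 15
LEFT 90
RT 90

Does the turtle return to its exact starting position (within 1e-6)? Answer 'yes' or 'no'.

Answer: no

Derivation:
Executing turtle program step by step:
Start: pos=(0,0), heading=0, pen down
FD 5: (0,0) -> (5,0) [heading=0, draw]
FD 12: (5,0) -> (17,0) [heading=0, draw]
BK 15: (17,0) -> (2,0) [heading=0, draw]
FD 17: (2,0) -> (19,0) [heading=0, draw]
FD 4: (19,0) -> (23,0) [heading=0, draw]
FD 15: (23,0) -> (38,0) [heading=0, draw]
LT 90: heading 0 -> 90
RT 90: heading 90 -> 0
Final: pos=(38,0), heading=0, 6 segment(s) drawn

Start position: (0, 0)
Final position: (38, 0)
Distance = 38; >= 1e-6 -> NOT closed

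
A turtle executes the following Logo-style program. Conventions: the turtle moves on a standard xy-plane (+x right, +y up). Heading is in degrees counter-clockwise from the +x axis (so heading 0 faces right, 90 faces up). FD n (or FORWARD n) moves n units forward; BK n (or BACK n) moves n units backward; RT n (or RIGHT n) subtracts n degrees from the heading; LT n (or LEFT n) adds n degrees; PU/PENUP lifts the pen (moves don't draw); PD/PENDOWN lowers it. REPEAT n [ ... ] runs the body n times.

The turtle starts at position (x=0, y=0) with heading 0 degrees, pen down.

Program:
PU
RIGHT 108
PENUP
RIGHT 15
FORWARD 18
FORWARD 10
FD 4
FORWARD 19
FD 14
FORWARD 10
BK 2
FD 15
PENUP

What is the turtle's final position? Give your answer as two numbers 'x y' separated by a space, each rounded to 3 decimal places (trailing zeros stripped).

Answer: -47.928 -73.803

Derivation:
Executing turtle program step by step:
Start: pos=(0,0), heading=0, pen down
PU: pen up
RT 108: heading 0 -> 252
PU: pen up
RT 15: heading 252 -> 237
FD 18: (0,0) -> (-9.804,-15.096) [heading=237, move]
FD 10: (-9.804,-15.096) -> (-15.25,-23.483) [heading=237, move]
FD 4: (-15.25,-23.483) -> (-17.428,-26.837) [heading=237, move]
FD 19: (-17.428,-26.837) -> (-27.777,-42.772) [heading=237, move]
FD 14: (-27.777,-42.772) -> (-35.402,-54.514) [heading=237, move]
FD 10: (-35.402,-54.514) -> (-40.848,-62.9) [heading=237, move]
BK 2: (-40.848,-62.9) -> (-39.759,-61.223) [heading=237, move]
FD 15: (-39.759,-61.223) -> (-47.928,-73.803) [heading=237, move]
PU: pen up
Final: pos=(-47.928,-73.803), heading=237, 0 segment(s) drawn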